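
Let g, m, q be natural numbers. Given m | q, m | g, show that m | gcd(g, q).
Since m | g and m | q, because common divisors divide the gcd, m | gcd(g, q).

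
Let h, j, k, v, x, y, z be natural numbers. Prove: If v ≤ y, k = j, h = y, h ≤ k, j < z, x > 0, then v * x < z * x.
h = y and h ≤ k, therefore y ≤ k. k = j, so y ≤ j. j < z, so y < z. Since v ≤ y, v < z. Since x > 0, by multiplying by a positive, v * x < z * x.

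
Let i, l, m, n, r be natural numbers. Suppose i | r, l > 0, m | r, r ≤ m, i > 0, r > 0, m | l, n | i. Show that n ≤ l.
From n | i and i > 0, n ≤ i. Since m | r and r > 0, m ≤ r. r ≤ m, so r = m. i | r, so i | m. Because m | l, i | l. l > 0, so i ≤ l. n ≤ i, so n ≤ l.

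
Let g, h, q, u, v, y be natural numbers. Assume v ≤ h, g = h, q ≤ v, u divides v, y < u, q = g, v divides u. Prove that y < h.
u divides v and v divides u, so u = v. q = g and g = h, therefore q = h. q ≤ v, so h ≤ v. v ≤ h, so v = h. Since u = v, u = h. From y < u, y < h.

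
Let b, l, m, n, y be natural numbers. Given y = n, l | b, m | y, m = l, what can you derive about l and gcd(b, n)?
l | gcd(b, n)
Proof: From m = l and m | y, l | y. Because y = n, l | n. Because l | b, l | gcd(b, n).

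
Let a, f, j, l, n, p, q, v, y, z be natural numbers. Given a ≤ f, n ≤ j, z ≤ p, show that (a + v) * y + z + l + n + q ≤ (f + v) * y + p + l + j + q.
Since a ≤ f, a + v ≤ f + v. Then (a + v) * y ≤ (f + v) * y. Since z ≤ p, z + l ≤ p + l. (a + v) * y ≤ (f + v) * y, so (a + v) * y + z + l ≤ (f + v) * y + p + l. n ≤ j, thus n + q ≤ j + q. (a + v) * y + z + l ≤ (f + v) * y + p + l, so (a + v) * y + z + l + n + q ≤ (f + v) * y + p + l + j + q.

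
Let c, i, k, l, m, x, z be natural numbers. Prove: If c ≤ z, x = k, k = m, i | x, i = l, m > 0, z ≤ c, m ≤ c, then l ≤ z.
c ≤ z and z ≤ c, so c = z. x = k and k = m, thus x = m. Since i | x, i | m. m > 0, so i ≤ m. Since m ≤ c, i ≤ c. c = z, so i ≤ z. Since i = l, l ≤ z.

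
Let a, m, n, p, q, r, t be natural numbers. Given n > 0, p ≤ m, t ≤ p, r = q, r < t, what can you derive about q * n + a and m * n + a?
q * n + a < m * n + a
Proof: r < t and t ≤ p, therefore r < p. Since p ≤ m, r < m. Because r = q, q < m. n > 0, so q * n < m * n. Then q * n + a < m * n + a.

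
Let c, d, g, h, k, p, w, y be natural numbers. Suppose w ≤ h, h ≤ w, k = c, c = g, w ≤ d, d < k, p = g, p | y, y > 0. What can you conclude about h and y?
h < y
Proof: w ≤ h and h ≤ w, hence w = h. Because k = c and c = g, k = g. w ≤ d and d < k, hence w < k. Since k = g, w < g. From p = g and p | y, g | y. From y > 0, g ≤ y. Since w < g, w < y. w = h, so h < y.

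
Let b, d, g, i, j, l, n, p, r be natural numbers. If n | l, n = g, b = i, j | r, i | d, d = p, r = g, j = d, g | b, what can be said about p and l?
p | l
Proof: b = i and g | b, thus g | i. i | d, so g | d. Since j = d and j | r, d | r. Since r = g, d | g. g | d, so g = d. d = p, so g = p. n = g and n | l, therefore g | l. Since g = p, p | l.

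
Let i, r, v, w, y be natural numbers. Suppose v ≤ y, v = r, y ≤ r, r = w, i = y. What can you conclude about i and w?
i = w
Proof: v = r and v ≤ y, thus r ≤ y. y ≤ r, so y = r. From i = y, i = r. From r = w, i = w.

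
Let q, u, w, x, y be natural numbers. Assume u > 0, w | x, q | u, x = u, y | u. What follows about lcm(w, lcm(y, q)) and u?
lcm(w, lcm(y, q)) ≤ u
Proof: From x = u and w | x, w | u. y | u and q | u, therefore lcm(y, q) | u. w | u, so lcm(w, lcm(y, q)) | u. Because u > 0, lcm(w, lcm(y, q)) ≤ u.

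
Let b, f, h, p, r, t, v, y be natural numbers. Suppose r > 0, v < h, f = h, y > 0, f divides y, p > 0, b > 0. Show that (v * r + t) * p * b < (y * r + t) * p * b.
f = h and f divides y, thus h divides y. Since y > 0, h ≤ y. From v < h, v < y. From r > 0, by multiplying by a positive, v * r < y * r. Then v * r + t < y * r + t. Since p > 0, by multiplying by a positive, (v * r + t) * p < (y * r + t) * p. Since b > 0, by multiplying by a positive, (v * r + t) * p * b < (y * r + t) * p * b.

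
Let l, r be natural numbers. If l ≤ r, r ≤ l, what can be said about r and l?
r = l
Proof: Since r ≤ l and l ≤ r, by antisymmetry, r = l.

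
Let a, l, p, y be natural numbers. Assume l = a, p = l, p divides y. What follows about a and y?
a divides y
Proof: From p = l and l = a, p = a. p divides y, so a divides y.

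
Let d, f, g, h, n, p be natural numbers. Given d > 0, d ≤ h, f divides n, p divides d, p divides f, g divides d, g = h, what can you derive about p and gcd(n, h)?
p divides gcd(n, h)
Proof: From p divides f and f divides n, p divides n. g = h and g divides d, thus h divides d. Since d > 0, h ≤ d. Since d ≤ h, d = h. Because p divides d, p divides h. Since p divides n, p divides gcd(n, h).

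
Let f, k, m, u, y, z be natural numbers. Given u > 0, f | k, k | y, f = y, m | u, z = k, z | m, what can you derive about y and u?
y ≤ u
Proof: f = y and f | k, hence y | k. k | y, so k = y. z = k, so z = y. z | m and m | u, therefore z | u. u > 0, so z ≤ u. Since z = y, y ≤ u.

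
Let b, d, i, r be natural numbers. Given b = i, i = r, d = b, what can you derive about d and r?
d = r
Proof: d = b and b = i, thus d = i. i = r, so d = r.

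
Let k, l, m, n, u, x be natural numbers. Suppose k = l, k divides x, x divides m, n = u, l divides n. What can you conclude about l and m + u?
l divides m + u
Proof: Since k = l and k divides x, l divides x. x divides m, so l divides m. From n = u and l divides n, l divides u. l divides m, so l divides m + u.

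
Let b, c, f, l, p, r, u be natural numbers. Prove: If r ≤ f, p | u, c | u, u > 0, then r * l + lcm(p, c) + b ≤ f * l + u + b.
Because r ≤ f, r * l ≤ f * l. p | u and c | u, therefore lcm(p, c) | u. u > 0, so lcm(p, c) ≤ u. Because r * l ≤ f * l, r * l + lcm(p, c) ≤ f * l + u. Then r * l + lcm(p, c) + b ≤ f * l + u + b.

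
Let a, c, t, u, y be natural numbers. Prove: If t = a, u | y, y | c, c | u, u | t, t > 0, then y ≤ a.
Because y | c and c | u, y | u. Since u | y, u = y. Since u | t, y | t. From t > 0, y ≤ t. Since t = a, y ≤ a.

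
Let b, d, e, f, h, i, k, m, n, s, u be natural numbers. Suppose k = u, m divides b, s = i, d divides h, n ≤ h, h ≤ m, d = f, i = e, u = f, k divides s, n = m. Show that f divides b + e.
n = m and n ≤ h, thus m ≤ h. h ≤ m, so h = m. d = f and d divides h, thus f divides h. h = m, so f divides m. Since m divides b, f divides b. Since k = u and u = f, k = f. Because s = i and k divides s, k divides i. k = f, so f divides i. Since i = e, f divides e. f divides b, so f divides b + e.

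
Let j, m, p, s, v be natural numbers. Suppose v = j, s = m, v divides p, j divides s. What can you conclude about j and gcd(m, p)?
j divides gcd(m, p)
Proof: Since s = m and j divides s, j divides m. Because v = j and v divides p, j divides p. Because j divides m, j divides gcd(m, p).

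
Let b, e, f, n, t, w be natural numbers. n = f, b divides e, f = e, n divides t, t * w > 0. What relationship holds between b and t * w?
b ≤ t * w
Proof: Because n = f and f = e, n = e. Because n divides t, e divides t. From b divides e, b divides t. Then b divides t * w. Since t * w > 0, b ≤ t * w.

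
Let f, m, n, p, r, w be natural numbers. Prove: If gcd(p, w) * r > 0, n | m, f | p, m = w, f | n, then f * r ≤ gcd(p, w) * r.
f | n and n | m, therefore f | m. m = w, so f | w. f | p, so f | gcd(p, w). Then f * r | gcd(p, w) * r. gcd(p, w) * r > 0, so f * r ≤ gcd(p, w) * r.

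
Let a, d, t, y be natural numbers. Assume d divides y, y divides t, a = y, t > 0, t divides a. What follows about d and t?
d ≤ t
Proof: From a = y and t divides a, t divides y. Since y divides t, y = t. d divides y, so d divides t. t > 0, so d ≤ t.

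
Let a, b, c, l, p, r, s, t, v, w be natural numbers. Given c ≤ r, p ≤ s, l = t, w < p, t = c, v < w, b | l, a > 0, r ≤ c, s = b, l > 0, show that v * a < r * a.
w < p and p ≤ s, hence w < s. s = b, so w < b. Because c ≤ r and r ≤ c, c = r. t = c, so t = r. Since l = t, l = r. b | l and l > 0, therefore b ≤ l. Since l = r, b ≤ r. Because w < b, w < r. Since v < w, v < r. Since a > 0, v * a < r * a.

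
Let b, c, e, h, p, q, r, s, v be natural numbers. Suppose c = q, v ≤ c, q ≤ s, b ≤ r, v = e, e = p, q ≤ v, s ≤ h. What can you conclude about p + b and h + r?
p + b ≤ h + r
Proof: Since c = q and v ≤ c, v ≤ q. q ≤ v, so q = v. Since v = e, q = e. Since e = p, q = p. q ≤ s and s ≤ h, hence q ≤ h. Since q = p, p ≤ h. b ≤ r, so p + b ≤ h + r.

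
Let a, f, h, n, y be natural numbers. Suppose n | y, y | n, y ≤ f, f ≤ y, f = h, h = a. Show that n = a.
From n | y and y | n, n = y. y ≤ f and f ≤ y, so y = f. Because n = y, n = f. Since f = h, n = h. h = a, so n = a.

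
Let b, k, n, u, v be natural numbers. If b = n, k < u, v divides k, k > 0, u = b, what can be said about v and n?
v < n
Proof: From u = b and b = n, u = n. v divides k and k > 0, hence v ≤ k. Since k < u, v < u. u = n, so v < n.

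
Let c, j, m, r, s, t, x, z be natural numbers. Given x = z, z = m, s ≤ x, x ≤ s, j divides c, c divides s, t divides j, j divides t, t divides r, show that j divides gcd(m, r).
From x = z and z = m, x = m. From s ≤ x and x ≤ s, s = x. Since j divides c and c divides s, j divides s. Since s = x, j divides x. Since x = m, j divides m. From t divides j and j divides t, t = j. t divides r, so j divides r. j divides m, so j divides gcd(m, r).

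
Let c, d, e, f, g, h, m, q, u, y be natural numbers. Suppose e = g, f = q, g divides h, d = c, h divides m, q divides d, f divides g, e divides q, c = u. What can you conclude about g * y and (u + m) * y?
g * y divides (u + m) * y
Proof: f = q and f divides g, thus q divides g. e = g and e divides q, so g divides q. From q divides g, q = g. d = c and c = u, so d = u. q divides d, so q divides u. Since q = g, g divides u. g divides h and h divides m, thus g divides m. g divides u, so g divides u + m. Then g * y divides (u + m) * y.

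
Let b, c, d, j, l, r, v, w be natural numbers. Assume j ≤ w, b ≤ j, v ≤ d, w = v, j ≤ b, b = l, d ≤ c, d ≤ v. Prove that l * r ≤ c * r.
Because j ≤ b and b ≤ j, j = b. b = l, so j = l. Because v ≤ d and d ≤ v, v = d. Because w = v and j ≤ w, j ≤ v. v = d, so j ≤ d. Since d ≤ c, j ≤ c. Since j = l, l ≤ c. By multiplying by a non-negative, l * r ≤ c * r.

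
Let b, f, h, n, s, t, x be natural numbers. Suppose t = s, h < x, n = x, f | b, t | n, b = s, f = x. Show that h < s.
From f = x and f | b, x | b. b = s, so x | s. From t = s and t | n, s | n. Since n = x, s | x. Since x | s, x = s. h < x, so h < s.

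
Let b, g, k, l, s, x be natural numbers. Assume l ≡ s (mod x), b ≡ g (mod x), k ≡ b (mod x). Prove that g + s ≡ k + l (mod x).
k ≡ b (mod x) and b ≡ g (mod x), therefore k ≡ g (mod x). Since l ≡ s (mod x), by adding congruences, k + l ≡ g + s (mod x). Then g + s ≡ k + l (mod x).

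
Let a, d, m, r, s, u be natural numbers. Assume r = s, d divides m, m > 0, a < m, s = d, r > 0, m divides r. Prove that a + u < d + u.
m divides r and r > 0, so m ≤ r. Since r = s, m ≤ s. Since s = d, m ≤ d. d divides m and m > 0, hence d ≤ m. m ≤ d, so m = d. a < m, so a < d. Then a + u < d + u.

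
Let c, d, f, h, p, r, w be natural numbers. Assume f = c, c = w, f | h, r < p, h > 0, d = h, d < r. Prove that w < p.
Because f = c and c = w, f = w. From f | h and h > 0, f ≤ h. Since f = w, w ≤ h. d = h and d < r, therefore h < r. Since r < p, h < p. Since w ≤ h, w < p.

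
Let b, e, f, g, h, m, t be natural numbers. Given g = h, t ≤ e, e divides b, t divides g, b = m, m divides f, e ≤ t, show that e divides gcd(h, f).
t ≤ e and e ≤ t, hence t = e. g = h and t divides g, so t divides h. t = e, so e divides h. From b = m and e divides b, e divides m. Since m divides f, e divides f. e divides h, so e divides gcd(h, f).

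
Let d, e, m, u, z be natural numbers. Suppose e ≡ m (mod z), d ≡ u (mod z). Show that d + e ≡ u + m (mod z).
d ≡ u (mod z) and e ≡ m (mod z). By adding congruences, d + e ≡ u + m (mod z).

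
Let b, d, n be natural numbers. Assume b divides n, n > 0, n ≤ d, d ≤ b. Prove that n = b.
b divides n and n > 0, so b ≤ n. n ≤ d and d ≤ b, hence n ≤ b. Since b ≤ n, b = n. Then n = b.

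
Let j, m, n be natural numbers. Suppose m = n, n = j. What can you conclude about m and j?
m = j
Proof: m = n and n = j. By transitivity, m = j.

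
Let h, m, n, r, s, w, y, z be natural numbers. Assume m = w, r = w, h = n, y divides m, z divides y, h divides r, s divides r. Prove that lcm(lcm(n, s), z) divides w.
From h = n and h divides r, n divides r. s divides r, so lcm(n, s) divides r. r = w, so lcm(n, s) divides w. From m = w and y divides m, y divides w. z divides y, so z divides w. Since lcm(n, s) divides w, lcm(lcm(n, s), z) divides w.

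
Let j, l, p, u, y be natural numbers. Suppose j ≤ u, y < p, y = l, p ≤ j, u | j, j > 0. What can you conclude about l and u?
l < u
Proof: From u | j and j > 0, u ≤ j. Since j ≤ u, j = u. From y < p and p ≤ j, y < j. j = u, so y < u. Since y = l, l < u.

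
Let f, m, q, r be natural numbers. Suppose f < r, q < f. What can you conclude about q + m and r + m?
q + m < r + m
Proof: Since q < f and f < r, q < r. Then q + m < r + m.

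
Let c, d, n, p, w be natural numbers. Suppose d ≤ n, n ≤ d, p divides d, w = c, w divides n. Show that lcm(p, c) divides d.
Because n ≤ d and d ≤ n, n = d. w = c and w divides n, therefore c divides n. Since n = d, c divides d. Because p divides d, lcm(p, c) divides d.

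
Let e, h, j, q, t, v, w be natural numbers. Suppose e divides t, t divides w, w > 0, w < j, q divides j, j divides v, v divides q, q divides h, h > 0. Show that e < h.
From e divides t and t divides w, e divides w. w > 0, so e ≤ w. w < j, so e < j. Because j divides v and v divides q, j divides q. q divides j, so q = j. Since q divides h, j divides h. h > 0, so j ≤ h. e < j, so e < h.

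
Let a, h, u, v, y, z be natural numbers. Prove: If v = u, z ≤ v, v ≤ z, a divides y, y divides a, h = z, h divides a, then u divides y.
z ≤ v and v ≤ z, thus z = v. Since a divides y and y divides a, a = y. h = z and h divides a, hence z divides a. a = y, so z divides y. From z = v, v divides y. Since v = u, u divides y.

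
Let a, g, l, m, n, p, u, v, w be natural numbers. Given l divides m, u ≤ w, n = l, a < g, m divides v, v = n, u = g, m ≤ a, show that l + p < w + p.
Because v = n and n = l, v = l. m divides v, so m divides l. Since l divides m, m = l. m ≤ a and a < g, hence m < g. Because u = g and u ≤ w, g ≤ w. Since m < g, m < w. m = l, so l < w. Then l + p < w + p.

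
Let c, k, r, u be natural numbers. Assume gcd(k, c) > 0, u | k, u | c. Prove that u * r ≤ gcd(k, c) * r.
u | k and u | c, hence u | gcd(k, c). gcd(k, c) > 0, so u ≤ gcd(k, c). Then u * r ≤ gcd(k, c) * r.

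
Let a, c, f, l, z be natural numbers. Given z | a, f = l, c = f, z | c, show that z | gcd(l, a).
c = f and f = l, thus c = l. Since z | c, z | l. z | a, so z | gcd(l, a).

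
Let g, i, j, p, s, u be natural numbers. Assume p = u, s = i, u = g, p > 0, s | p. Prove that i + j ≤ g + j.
Because p = u and u = g, p = g. Since s = i and s | p, i | p. From p > 0, i ≤ p. p = g, so i ≤ g. Then i + j ≤ g + j.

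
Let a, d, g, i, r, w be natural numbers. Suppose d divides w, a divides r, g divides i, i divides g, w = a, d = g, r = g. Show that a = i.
From r = g and a divides r, a divides g. w = a and d divides w, so d divides a. d = g, so g divides a. Since a divides g, a = g. g divides i and i divides g, therefore g = i. Since a = g, a = i.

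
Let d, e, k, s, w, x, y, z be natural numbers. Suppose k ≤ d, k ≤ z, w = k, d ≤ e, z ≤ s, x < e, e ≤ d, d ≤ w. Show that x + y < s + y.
e ≤ d and d ≤ e, so e = d. w = k and d ≤ w, therefore d ≤ k. k ≤ d, so d = k. Because e = d, e = k. x < e, so x < k. From k ≤ z and z ≤ s, k ≤ s. Since x < k, x < s. Then x + y < s + y.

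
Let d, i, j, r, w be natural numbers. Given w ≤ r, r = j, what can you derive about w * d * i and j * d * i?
w * d * i ≤ j * d * i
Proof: r = j and w ≤ r, hence w ≤ j. By multiplying by a non-negative, w * d ≤ j * d. By multiplying by a non-negative, w * d * i ≤ j * d * i.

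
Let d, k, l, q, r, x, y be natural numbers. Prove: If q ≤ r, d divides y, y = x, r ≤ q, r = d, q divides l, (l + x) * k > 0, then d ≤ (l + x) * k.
q ≤ r and r ≤ q, thus q = r. q divides l, so r divides l. Since r = d, d divides l. Since y = x and d divides y, d divides x. Since d divides l, d divides l + x. Then d divides (l + x) * k. (l + x) * k > 0, so d ≤ (l + x) * k.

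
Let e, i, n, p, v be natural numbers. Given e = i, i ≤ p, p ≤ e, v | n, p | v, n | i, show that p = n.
p | v and v | n, so p | n. Because e = i and p ≤ e, p ≤ i. Since i ≤ p, i = p. Since n | i, n | p. p | n, so p = n.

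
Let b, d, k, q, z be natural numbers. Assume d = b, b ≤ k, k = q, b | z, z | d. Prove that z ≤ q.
d = b and z | d, thus z | b. b | z, so b = z. k = q and b ≤ k, thus b ≤ q. b = z, so z ≤ q.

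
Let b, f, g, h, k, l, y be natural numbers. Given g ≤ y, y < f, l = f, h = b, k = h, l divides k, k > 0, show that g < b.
From l divides k and k > 0, l ≤ k. k = h, so l ≤ h. Since h = b, l ≤ b. Since l = f, f ≤ b. y < f, so y < b. g ≤ y, so g < b.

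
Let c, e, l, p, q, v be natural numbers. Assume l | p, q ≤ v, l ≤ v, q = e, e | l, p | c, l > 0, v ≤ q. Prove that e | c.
v ≤ q and q ≤ v, therefore v = q. q = e, so v = e. l ≤ v, so l ≤ e. Because e | l and l > 0, e ≤ l. Since l ≤ e, l = e. l | p and p | c, thus l | c. From l = e, e | c.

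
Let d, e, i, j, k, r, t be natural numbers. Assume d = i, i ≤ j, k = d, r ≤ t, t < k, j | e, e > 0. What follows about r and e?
r < e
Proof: Since k = d and d = i, k = i. Since t < k, t < i. Because j | e and e > 0, j ≤ e. Since i ≤ j, i ≤ e. Since t < i, t < e. Since r ≤ t, r < e.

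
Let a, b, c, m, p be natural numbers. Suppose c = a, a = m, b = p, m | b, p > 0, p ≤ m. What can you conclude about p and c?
p = c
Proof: Because c = a and a = m, c = m. b = p and m | b, so m | p. p > 0, so m ≤ p. p ≤ m, so m = p. c = m, so c = p. Then p = c.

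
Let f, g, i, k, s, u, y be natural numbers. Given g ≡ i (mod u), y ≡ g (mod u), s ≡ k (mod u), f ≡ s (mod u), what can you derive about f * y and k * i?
f * y ≡ k * i (mod u)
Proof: f ≡ s (mod u) and s ≡ k (mod u), thus f ≡ k (mod u). From y ≡ g (mod u) and g ≡ i (mod u), y ≡ i (mod u). Since f ≡ k (mod u), f * y ≡ k * i (mod u).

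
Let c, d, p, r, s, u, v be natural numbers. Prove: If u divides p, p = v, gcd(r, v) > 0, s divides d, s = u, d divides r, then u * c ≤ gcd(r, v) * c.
Since s divides d and d divides r, s divides r. s = u, so u divides r. p = v and u divides p, therefore u divides v. u divides r, so u divides gcd(r, v). From gcd(r, v) > 0, u ≤ gcd(r, v). By multiplying by a non-negative, u * c ≤ gcd(r, v) * c.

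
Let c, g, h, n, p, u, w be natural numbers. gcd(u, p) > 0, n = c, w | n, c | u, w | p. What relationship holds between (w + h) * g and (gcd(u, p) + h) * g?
(w + h) * g ≤ (gcd(u, p) + h) * g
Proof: n = c and w | n, so w | c. c | u, so w | u. Since w | p, w | gcd(u, p). gcd(u, p) > 0, so w ≤ gcd(u, p). Then w + h ≤ gcd(u, p) + h. Then (w + h) * g ≤ (gcd(u, p) + h) * g.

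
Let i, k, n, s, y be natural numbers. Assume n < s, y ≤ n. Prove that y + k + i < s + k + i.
Because y ≤ n and n < s, y < s. Then y + k < s + k. Then y + k + i < s + k + i.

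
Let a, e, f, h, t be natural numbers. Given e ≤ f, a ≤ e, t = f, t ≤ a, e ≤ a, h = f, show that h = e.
a ≤ e and e ≤ a, hence a = e. From t ≤ a, t ≤ e. t = f, so f ≤ e. e ≤ f, so f = e. From h = f, h = e.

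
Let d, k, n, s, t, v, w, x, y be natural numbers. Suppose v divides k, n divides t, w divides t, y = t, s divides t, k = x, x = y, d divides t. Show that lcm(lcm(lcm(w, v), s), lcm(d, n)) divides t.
From x = y and y = t, x = t. Since k = x and v divides k, v divides x. Since x = t, v divides t. w divides t, so lcm(w, v) divides t. Since s divides t, lcm(lcm(w, v), s) divides t. Because d divides t and n divides t, lcm(d, n) divides t. lcm(lcm(w, v), s) divides t, so lcm(lcm(lcm(w, v), s), lcm(d, n)) divides t.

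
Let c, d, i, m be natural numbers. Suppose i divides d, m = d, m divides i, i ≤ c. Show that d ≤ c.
Because m = d and m divides i, d divides i. i divides d, so i = d. i ≤ c, so d ≤ c.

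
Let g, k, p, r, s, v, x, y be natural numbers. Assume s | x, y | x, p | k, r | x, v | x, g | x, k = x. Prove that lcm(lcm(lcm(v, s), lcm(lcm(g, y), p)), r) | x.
Because v | x and s | x, lcm(v, s) | x. Because g | x and y | x, lcm(g, y) | x. k = x and p | k, thus p | x. lcm(g, y) | x, so lcm(lcm(g, y), p) | x. Because lcm(v, s) | x, lcm(lcm(v, s), lcm(lcm(g, y), p)) | x. r | x, so lcm(lcm(lcm(v, s), lcm(lcm(g, y), p)), r) | x.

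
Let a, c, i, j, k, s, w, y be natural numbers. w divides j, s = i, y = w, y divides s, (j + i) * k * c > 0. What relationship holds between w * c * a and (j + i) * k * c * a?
w * c * a ≤ (j + i) * k * c * a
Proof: y = w and y divides s, therefore w divides s. Since s = i, w divides i. Since w divides j, w divides j + i. Then w divides (j + i) * k. Then w * c divides (j + i) * k * c. From (j + i) * k * c > 0, w * c ≤ (j + i) * k * c. By multiplying by a non-negative, w * c * a ≤ (j + i) * k * c * a.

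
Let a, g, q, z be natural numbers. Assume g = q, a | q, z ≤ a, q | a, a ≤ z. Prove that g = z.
Because q | a and a | q, q = a. Since g = q, g = a. Since a ≤ z and z ≤ a, a = z. g = a, so g = z.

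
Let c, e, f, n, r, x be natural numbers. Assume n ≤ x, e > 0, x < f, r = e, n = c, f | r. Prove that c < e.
From n = c and n ≤ x, c ≤ x. r = e and f | r, hence f | e. Since e > 0, f ≤ e. x < f, so x < e. Since c ≤ x, c < e.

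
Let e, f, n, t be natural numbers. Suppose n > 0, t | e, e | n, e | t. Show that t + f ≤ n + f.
e | t and t | e, so e = t. Since e | n, t | n. From n > 0, t ≤ n. Then t + f ≤ n + f.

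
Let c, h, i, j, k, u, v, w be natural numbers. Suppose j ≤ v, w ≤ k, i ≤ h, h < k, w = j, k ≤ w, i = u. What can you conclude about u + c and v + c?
u + c < v + c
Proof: Since k ≤ w and w ≤ k, k = w. w = j, so k = j. Because i ≤ h and h < k, i < k. Since i = u, u < k. Since k = j, u < j. From j ≤ v, u < v. Then u + c < v + c.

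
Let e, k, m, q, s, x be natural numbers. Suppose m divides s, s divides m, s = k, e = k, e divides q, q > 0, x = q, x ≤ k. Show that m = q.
m divides s and s divides m, hence m = s. s = k, so m = k. Because e divides q and q > 0, e ≤ q. Since e = k, k ≤ q. Since x = q and x ≤ k, q ≤ k. k ≤ q, so k = q. Since m = k, m = q.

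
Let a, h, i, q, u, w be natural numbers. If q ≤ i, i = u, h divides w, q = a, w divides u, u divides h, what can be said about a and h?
a ≤ h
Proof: h divides w and w divides u, so h divides u. Because u divides h, u = h. Since i = u, i = h. From q = a and q ≤ i, a ≤ i. i = h, so a ≤ h.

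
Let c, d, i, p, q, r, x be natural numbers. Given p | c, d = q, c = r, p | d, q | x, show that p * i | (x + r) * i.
d = q and p | d, therefore p | q. q | x, so p | x. c = r and p | c, hence p | r. Since p | x, p | x + r. Then p * i | (x + r) * i.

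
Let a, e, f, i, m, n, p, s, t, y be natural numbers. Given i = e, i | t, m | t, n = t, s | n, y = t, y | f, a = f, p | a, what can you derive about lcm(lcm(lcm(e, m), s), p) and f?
lcm(lcm(lcm(e, m), s), p) | f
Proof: i = e and i | t, thus e | t. m | t, so lcm(e, m) | t. n = t and s | n, therefore s | t. Because lcm(e, m) | t, lcm(lcm(e, m), s) | t. y = t and y | f, therefore t | f. Since lcm(lcm(e, m), s) | t, lcm(lcm(e, m), s) | f. a = f and p | a, therefore p | f. Since lcm(lcm(e, m), s) | f, lcm(lcm(lcm(e, m), s), p) | f.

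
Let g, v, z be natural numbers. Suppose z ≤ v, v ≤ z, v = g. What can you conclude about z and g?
z = g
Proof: z ≤ v and v ≤ z, thus z = v. v = g, so z = g.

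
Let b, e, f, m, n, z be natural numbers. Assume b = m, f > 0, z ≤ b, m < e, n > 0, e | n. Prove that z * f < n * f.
b = m and z ≤ b, thus z ≤ m. m < e, so z < e. e | n and n > 0, so e ≤ n. Because z < e, z < n. Since f > 0, z * f < n * f.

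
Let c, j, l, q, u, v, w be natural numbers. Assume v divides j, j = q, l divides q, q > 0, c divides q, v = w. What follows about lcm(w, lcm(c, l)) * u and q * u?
lcm(w, lcm(c, l)) * u ≤ q * u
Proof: From j = q and v divides j, v divides q. Since v = w, w divides q. Since c divides q and l divides q, lcm(c, l) divides q. Since w divides q, lcm(w, lcm(c, l)) divides q. Since q > 0, lcm(w, lcm(c, l)) ≤ q. By multiplying by a non-negative, lcm(w, lcm(c, l)) * u ≤ q * u.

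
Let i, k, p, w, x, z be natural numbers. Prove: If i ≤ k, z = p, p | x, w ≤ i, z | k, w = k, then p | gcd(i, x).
w = k and w ≤ i, therefore k ≤ i. Since i ≤ k, k = i. From z = p and z | k, p | k. Since k = i, p | i. Since p | x, p | gcd(i, x).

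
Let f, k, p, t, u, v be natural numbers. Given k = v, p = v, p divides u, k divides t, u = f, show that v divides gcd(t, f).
k = v and k divides t, therefore v divides t. p = v and p divides u, thus v divides u. Since u = f, v divides f. Since v divides t, v divides gcd(t, f).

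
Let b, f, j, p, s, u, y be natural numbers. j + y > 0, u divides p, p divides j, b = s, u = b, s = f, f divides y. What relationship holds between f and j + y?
f ≤ j + y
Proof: b = s and s = f, so b = f. u divides p and p divides j, hence u divides j. u = b, so b divides j. b = f, so f divides j. Since f divides y, f divides j + y. Since j + y > 0, f ≤ j + y.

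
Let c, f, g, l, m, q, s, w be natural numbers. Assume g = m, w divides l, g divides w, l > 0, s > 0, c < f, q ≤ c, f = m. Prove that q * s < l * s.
f = m and c < f, hence c < m. Since q ≤ c, q < m. g divides w and w divides l, hence g divides l. Since l > 0, g ≤ l. From g = m, m ≤ l. q < m, so q < l. From s > 0, by multiplying by a positive, q * s < l * s.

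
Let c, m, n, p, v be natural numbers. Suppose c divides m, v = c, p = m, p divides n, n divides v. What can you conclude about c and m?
c = m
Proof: From p divides n and n divides v, p divides v. p = m, so m divides v. Because v = c, m divides c. Since c divides m, c = m.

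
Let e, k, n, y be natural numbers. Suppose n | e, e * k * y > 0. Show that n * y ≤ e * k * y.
n | e, thus n | e * k. Then n * y | e * k * y. e * k * y > 0, so n * y ≤ e * k * y.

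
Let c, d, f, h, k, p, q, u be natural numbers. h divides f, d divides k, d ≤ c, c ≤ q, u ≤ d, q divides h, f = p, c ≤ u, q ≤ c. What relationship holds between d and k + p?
d divides k + p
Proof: Since q ≤ c and c ≤ q, q = c. c ≤ u and u ≤ d, therefore c ≤ d. Since d ≤ c, c = d. q = c, so q = d. q divides h, so d divides h. f = p and h divides f, so h divides p. d divides h, so d divides p. d divides k, so d divides k + p.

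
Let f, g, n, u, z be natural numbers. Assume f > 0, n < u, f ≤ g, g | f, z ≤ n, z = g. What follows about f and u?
f < u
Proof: Because g | f and f > 0, g ≤ f. f ≤ g, so g = f. z = g, so z = f. Because z ≤ n and n < u, z < u. Since z = f, f < u.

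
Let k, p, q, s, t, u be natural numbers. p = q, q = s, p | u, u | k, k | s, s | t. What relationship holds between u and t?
u | t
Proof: From p = q and q = s, p = s. Since p | u, s | u. Since u | k and k | s, u | s. Since s | u, s = u. s | t, so u | t.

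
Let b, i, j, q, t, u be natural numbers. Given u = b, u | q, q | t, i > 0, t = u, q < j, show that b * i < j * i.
Since t = u and q | t, q | u. u | q, so q = u. u = b, so q = b. q < j, so b < j. i > 0, so b * i < j * i.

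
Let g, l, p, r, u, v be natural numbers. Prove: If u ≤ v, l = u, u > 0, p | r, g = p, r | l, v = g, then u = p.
v = g and g = p, thus v = p. Since u ≤ v, u ≤ p. From l = u and r | l, r | u. Since p | r, p | u. u > 0, so p ≤ u. Since u ≤ p, u = p.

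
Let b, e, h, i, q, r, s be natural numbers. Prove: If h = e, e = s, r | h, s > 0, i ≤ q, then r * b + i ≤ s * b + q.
h = e and e = s, thus h = s. r | h, so r | s. Because s > 0, r ≤ s. Then r * b ≤ s * b. i ≤ q, so r * b + i ≤ s * b + q.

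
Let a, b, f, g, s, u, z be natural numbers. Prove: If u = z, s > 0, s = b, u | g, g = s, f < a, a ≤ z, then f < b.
f < a and a ≤ z, hence f < z. Because u = z and u | g, z | g. Since g = s, z | s. Since s > 0, z ≤ s. Since f < z, f < s. s = b, so f < b.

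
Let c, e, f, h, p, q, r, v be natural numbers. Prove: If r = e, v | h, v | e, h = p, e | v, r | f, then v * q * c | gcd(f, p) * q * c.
Because e | v and v | e, e = v. Since r = e and r | f, e | f. Since e = v, v | f. h = p and v | h, thus v | p. Since v | f, v | gcd(f, p). Then v * q | gcd(f, p) * q. Then v * q * c | gcd(f, p) * q * c.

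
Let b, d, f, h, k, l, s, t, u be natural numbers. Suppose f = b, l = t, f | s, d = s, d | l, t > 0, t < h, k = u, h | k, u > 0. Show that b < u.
From d = s and d | l, s | l. Since f | s, f | l. Since l = t, f | t. Because t > 0, f ≤ t. k = u and h | k, therefore h | u. Since u > 0, h ≤ u. Since t < h, t < u. f ≤ t, so f < u. f = b, so b < u.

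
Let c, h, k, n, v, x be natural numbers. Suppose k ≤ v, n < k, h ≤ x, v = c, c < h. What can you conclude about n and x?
n < x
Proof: Since v = c and k ≤ v, k ≤ c. c < h, so k < h. h ≤ x, so k < x. Since n < k, n < x.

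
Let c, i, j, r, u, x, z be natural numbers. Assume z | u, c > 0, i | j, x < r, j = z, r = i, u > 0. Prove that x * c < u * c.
Because r = i and x < r, x < i. j = z and i | j, therefore i | z. z | u, so i | u. u > 0, so i ≤ u. x < i, so x < u. c > 0, so x * c < u * c.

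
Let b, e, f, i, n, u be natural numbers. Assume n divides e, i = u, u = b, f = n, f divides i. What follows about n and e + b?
n divides e + b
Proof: i = u and u = b, thus i = b. Because f = n and f divides i, n divides i. i = b, so n divides b. n divides e, so n divides e + b.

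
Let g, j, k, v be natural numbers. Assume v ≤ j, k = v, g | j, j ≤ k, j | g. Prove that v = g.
Because g | j and j | g, g = j. k = v and j ≤ k, therefore j ≤ v. Since v ≤ j, j = v. g = j, so g = v. Then v = g.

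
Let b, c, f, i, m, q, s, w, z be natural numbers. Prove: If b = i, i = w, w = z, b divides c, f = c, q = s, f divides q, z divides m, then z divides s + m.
Because b = i and i = w, b = w. Since w = z, b = z. Because q = s and f divides q, f divides s. Since f = c, c divides s. b divides c, so b divides s. b = z, so z divides s. Since z divides m, z divides s + m.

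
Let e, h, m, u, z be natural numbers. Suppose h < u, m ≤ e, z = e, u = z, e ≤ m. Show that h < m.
u = z and z = e, hence u = e. Since e ≤ m and m ≤ e, e = m. From u = e, u = m. Since h < u, h < m.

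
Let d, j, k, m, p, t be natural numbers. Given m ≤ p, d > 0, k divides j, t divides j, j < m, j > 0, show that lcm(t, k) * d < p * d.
t divides j and k divides j, hence lcm(t, k) divides j. j > 0, so lcm(t, k) ≤ j. j < m and m ≤ p, thus j < p. Since lcm(t, k) ≤ j, lcm(t, k) < p. Using d > 0, by multiplying by a positive, lcm(t, k) * d < p * d.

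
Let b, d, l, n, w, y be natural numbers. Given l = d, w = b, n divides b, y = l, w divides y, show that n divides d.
Since w = b and w divides y, b divides y. Because y = l, b divides l. n divides b, so n divides l. Since l = d, n divides d.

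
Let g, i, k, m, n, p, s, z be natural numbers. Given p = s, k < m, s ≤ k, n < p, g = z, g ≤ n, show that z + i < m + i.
p = s and n < p, therefore n < s. g ≤ n, so g < s. Since g = z, z < s. Because s ≤ k, z < k. k < m, so z < m. Then z + i < m + i.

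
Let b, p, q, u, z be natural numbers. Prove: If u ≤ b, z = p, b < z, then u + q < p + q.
u ≤ b and b < z, hence u < z. z = p, so u < p. Then u + q < p + q.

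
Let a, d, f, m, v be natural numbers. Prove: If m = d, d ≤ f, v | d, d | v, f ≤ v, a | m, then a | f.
v | d and d | v, thus v = d. Because f ≤ v, f ≤ d. d ≤ f, so d = f. m = d, so m = f. Since a | m, a | f.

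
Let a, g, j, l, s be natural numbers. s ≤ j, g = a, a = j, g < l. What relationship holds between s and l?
s < l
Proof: From g = a and a = j, g = j. Since g < l, j < l. From s ≤ j, s < l.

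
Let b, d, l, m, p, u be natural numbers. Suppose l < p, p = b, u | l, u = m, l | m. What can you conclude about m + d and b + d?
m + d < b + d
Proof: Because u = m and u | l, m | l. Because l | m, l = m. l < p, so m < p. From p = b, m < b. Then m + d < b + d.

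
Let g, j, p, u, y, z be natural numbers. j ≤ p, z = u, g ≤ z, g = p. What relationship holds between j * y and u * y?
j * y ≤ u * y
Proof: g = p and g ≤ z, hence p ≤ z. j ≤ p, so j ≤ z. z = u, so j ≤ u. By multiplying by a non-negative, j * y ≤ u * y.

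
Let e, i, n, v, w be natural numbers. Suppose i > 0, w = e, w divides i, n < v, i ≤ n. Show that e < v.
From w = e and w divides i, e divides i. Since i > 0, e ≤ i. i ≤ n and n < v, therefore i < v. Since e ≤ i, e < v.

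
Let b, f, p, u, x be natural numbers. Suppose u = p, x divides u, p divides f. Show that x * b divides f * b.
Since u = p and x divides u, x divides p. Since p divides f, x divides f. Then x * b divides f * b.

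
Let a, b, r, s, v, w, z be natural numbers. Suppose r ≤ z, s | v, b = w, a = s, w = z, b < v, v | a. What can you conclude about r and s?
r < s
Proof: Since b = w and w = z, b = z. a = s and v | a, hence v | s. Since s | v, v = s. Since b < v, b < s. Since b = z, z < s. r ≤ z, so r < s.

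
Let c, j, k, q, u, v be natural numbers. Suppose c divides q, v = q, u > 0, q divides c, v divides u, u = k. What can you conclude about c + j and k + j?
c + j ≤ k + j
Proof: q divides c and c divides q, thus q = c. v = q, so v = c. v divides u and u > 0, therefore v ≤ u. Since v = c, c ≤ u. Since u = k, c ≤ k. Then c + j ≤ k + j.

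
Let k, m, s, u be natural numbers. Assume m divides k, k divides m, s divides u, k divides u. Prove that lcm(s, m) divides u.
k divides m and m divides k, thus k = m. Since k divides u, m divides u. Since s divides u, lcm(s, m) divides u.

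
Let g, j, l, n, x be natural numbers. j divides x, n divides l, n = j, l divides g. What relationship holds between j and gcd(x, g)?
j divides gcd(x, g)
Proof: Because n = j and n divides l, j divides l. l divides g, so j divides g. j divides x, so j divides gcd(x, g).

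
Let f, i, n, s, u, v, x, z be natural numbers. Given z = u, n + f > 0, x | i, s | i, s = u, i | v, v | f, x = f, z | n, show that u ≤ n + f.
Since z = u and z | n, u | n. i | v and v | f, therefore i | f. From x = f and x | i, f | i. i | f, so i = f. s = u and s | i, hence u | i. i = f, so u | f. Since u | n, u | n + f. Since n + f > 0, u ≤ n + f.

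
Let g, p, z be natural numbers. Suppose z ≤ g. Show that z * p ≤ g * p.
z ≤ g. By multiplying by a non-negative, z * p ≤ g * p.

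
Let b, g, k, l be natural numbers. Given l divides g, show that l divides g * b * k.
l divides g, so l divides g * b. Then l divides g * b * k.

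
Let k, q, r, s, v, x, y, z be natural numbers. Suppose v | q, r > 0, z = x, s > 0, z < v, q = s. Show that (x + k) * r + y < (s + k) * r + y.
z = x and z < v, thus x < v. q = s and v | q, hence v | s. Because s > 0, v ≤ s. Since x < v, x < s. Then x + k < s + k. From r > 0, (x + k) * r < (s + k) * r. Then (x + k) * r + y < (s + k) * r + y.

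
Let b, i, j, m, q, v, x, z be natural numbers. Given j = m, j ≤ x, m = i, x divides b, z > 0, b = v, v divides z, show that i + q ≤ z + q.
Since j = m and m = i, j = i. Since j ≤ x, i ≤ x. From b = v and x divides b, x divides v. Since v divides z, x divides z. Since z > 0, x ≤ z. i ≤ x, so i ≤ z. Then i + q ≤ z + q.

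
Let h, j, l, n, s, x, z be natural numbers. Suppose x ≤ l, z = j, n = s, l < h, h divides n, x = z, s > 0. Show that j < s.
x = z and x ≤ l, hence z ≤ l. Because l < h, z < h. Since z = j, j < h. From n = s and h divides n, h divides s. s > 0, so h ≤ s. From j < h, j < s.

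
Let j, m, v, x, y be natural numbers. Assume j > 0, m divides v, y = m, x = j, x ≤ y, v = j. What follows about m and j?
m = j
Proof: v = j and m divides v, hence m divides j. Since j > 0, m ≤ j. x = j and x ≤ y, thus j ≤ y. y = m, so j ≤ m. Because m ≤ j, m = j.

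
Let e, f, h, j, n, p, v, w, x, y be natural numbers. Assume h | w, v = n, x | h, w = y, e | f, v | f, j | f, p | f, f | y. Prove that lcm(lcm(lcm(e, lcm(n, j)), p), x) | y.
v = n and v | f, therefore n | f. j | f, so lcm(n, j) | f. e | f, so lcm(e, lcm(n, j)) | f. p | f, so lcm(lcm(e, lcm(n, j)), p) | f. Since f | y, lcm(lcm(e, lcm(n, j)), p) | y. Since x | h and h | w, x | w. Since w = y, x | y. Since lcm(lcm(e, lcm(n, j)), p) | y, lcm(lcm(lcm(e, lcm(n, j)), p), x) | y.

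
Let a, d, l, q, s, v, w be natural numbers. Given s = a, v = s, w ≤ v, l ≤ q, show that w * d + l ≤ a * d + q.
v = s and w ≤ v, so w ≤ s. From s = a, w ≤ a. By multiplying by a non-negative, w * d ≤ a * d. Since l ≤ q, w * d + l ≤ a * d + q.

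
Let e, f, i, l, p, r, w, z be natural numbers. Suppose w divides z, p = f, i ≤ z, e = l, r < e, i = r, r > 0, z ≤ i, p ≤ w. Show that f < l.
Since z ≤ i and i ≤ z, z = i. Since i = r, z = r. Since w divides z, w divides r. r > 0, so w ≤ r. p ≤ w, so p ≤ r. e = l and r < e, hence r < l. Since p ≤ r, p < l. Since p = f, f < l.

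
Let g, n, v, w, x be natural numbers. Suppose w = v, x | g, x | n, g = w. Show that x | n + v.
g = w and w = v, so g = v. From x | g, x | v. x | n, so x | n + v.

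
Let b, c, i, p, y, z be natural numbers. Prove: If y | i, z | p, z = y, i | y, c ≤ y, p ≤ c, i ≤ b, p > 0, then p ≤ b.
z = y and z | p, hence y | p. Since p > 0, y ≤ p. Because p ≤ c and c ≤ y, p ≤ y. y ≤ p, so y = p. Since i | y and y | i, i = y. i ≤ b, so y ≤ b. y = p, so p ≤ b.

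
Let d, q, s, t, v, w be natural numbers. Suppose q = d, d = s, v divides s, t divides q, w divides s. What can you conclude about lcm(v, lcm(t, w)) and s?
lcm(v, lcm(t, w)) divides s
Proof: q = d and d = s, thus q = s. t divides q, so t divides s. From w divides s, lcm(t, w) divides s. Since v divides s, lcm(v, lcm(t, w)) divides s.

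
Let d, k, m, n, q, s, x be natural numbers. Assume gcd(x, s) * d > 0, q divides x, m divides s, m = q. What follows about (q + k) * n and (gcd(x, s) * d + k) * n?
(q + k) * n ≤ (gcd(x, s) * d + k) * n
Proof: Since m = q and m divides s, q divides s. q divides x, so q divides gcd(x, s). Then q divides gcd(x, s) * d. gcd(x, s) * d > 0, so q ≤ gcd(x, s) * d. Then q + k ≤ gcd(x, s) * d + k. By multiplying by a non-negative, (q + k) * n ≤ (gcd(x, s) * d + k) * n.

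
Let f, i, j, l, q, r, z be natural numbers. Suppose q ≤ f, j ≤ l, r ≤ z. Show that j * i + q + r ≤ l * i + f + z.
From j ≤ l, j * i ≤ l * i. q ≤ f, so j * i + q ≤ l * i + f. r ≤ z, so j * i + q + r ≤ l * i + f + z.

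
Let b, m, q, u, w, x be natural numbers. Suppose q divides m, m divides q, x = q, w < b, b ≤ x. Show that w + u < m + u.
From q divides m and m divides q, q = m. w < b and b ≤ x, hence w < x. From x = q, w < q. From q = m, w < m. Then w + u < m + u.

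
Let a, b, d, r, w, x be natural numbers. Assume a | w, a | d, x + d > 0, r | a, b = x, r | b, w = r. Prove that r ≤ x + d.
Because b = x and r | b, r | x. w = r and a | w, thus a | r. r | a, so a = r. Since a | d, r | d. Since r | x, r | x + d. x + d > 0, so r ≤ x + d.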